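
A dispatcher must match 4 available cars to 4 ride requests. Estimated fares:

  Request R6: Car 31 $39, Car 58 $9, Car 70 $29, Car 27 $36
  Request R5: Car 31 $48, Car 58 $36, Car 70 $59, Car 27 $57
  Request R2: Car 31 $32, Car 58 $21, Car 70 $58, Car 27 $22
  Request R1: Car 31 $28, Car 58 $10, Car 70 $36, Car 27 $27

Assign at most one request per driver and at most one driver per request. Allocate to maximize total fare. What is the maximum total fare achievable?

Maximum total: $164

This is the linear assignment problem.
Optimal: Car 31→Request R6 ($39), Car 58→Request R1 ($10), Car 70→Request R2 ($58), Car 27→Request R5 ($57) — total 39+10+58+57 = $164.
Column-greedy (each request in turn goes to its best remaining driver) gives $130, worse by 34.
Next-best assignment: Car 31→Request R6, Car 58→Request R5, Car 70→Request R2, Car 27→Request R1 = $160.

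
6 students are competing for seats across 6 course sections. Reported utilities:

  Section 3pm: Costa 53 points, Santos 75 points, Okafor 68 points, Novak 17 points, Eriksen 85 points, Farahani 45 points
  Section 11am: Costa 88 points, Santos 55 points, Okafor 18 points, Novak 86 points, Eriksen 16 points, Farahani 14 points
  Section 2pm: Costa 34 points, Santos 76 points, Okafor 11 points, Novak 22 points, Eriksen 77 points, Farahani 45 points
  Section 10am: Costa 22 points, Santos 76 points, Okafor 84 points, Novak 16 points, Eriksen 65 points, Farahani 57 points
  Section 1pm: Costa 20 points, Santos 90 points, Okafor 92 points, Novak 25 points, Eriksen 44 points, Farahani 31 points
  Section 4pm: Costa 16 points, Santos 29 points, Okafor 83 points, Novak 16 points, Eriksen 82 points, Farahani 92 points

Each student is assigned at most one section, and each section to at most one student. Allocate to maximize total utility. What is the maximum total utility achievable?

Maximum total: 482 points

This is the linear assignment problem.
Optimal: Costa→Section 3pm (53 points), Santos→Section 1pm (90 points), Okafor→Section 10am (84 points), Novak→Section 11am (86 points), Eriksen→Section 2pm (77 points), Farahani→Section 4pm (92 points) — total 53+90+84+86+77+92 = 482 points.
Column-greedy (each section in turn goes to its best remaining student) gives 380 points, worse by 102.
Every other assignment is strictly worse.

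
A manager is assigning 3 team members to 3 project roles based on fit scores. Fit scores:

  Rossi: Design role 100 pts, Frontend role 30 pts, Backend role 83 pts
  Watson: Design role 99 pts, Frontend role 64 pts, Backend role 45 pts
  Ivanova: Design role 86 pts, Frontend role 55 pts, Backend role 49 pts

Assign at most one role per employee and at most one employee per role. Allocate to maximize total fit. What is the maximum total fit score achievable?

Max total: 237 pts

Optimal: Rossi→Backend role (83 pts), Watson→Design role (99 pts), Ivanova→Frontend role (55 pts) — total 83+99+55 = 237 pts.
Column-greedy (each role in turn goes to its best remaining employee) gives 213 pts, worse by 24.
Swapping Rossi↔Watson (Rossi→Design role 100 pts, Watson→Backend role 45 pts) loses 37.
Every other assignment is strictly worse.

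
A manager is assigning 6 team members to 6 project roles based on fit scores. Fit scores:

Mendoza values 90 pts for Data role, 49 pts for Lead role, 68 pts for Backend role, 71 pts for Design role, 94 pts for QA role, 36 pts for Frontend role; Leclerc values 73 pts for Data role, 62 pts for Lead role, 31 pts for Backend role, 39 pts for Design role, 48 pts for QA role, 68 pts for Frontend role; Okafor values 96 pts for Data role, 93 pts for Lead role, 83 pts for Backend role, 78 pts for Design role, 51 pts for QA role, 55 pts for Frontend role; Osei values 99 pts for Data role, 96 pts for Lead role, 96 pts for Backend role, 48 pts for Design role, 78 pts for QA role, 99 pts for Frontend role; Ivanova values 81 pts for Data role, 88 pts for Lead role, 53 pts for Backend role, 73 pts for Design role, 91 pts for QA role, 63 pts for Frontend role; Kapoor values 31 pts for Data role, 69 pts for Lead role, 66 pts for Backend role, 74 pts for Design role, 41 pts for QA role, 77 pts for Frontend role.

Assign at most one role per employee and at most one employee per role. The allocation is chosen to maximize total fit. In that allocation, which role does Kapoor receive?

Kapoor receives Design role.

This is the linear assignment problem.
Optimal: Mendoza→QA role (94 pts), Leclerc→Frontend role (68 pts), Okafor→Data role (96 pts), Osei→Backend role (96 pts), Ivanova→Lead role (88 pts), Kapoor→Design role (74 pts) — total 94+68+96+96+88+74 = 516 pts.
Column-greedy (each role in turn goes to its best remaining employee) gives 493 pts, worse by 23.
Next-best assignment: Mendoza→Data role, Leclerc→Frontend role, Okafor→Lead role, Osei→Backend role, Ivanova→QA role, Kapoor→Design role = 512 pts.
Every other assignment is strictly worse.
Kapoor's own top role is Frontend role (77 pts), but forcing Kapoor→Frontend role and reassigning the rest optimally gives only 506 pts — worse by 10.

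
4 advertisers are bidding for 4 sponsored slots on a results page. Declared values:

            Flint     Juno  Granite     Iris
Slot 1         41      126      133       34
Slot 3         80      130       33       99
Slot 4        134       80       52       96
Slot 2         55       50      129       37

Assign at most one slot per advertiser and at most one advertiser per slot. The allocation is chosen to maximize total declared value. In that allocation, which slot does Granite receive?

Granite receives Slot 2.

Optimal: Flint→Slot 4 ($134), Juno→Slot 1 ($126), Granite→Slot 2 ($129), Iris→Slot 3 ($99) — total 134+126+129+99 = $488.
Next-best assignment: Flint→Slot 4, Juno→Slot 3, Granite→Slot 1, Iris→Slot 2 = $434.
Granite's own top slot is Slot 1 ($133), but forcing Granite→Slot 1 and reassigning the rest optimally gives only $434 — worse by 54.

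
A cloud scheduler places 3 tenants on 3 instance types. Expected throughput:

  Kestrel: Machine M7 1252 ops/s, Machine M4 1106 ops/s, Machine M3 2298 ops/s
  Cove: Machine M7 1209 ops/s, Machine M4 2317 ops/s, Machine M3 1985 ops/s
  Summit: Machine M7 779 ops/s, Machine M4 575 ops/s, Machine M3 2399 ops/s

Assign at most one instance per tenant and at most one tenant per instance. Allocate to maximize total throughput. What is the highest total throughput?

This is a one-to-one assignment (maximum-weight bipartite matching).
Optimal: Kestrel→Machine M7 (1252 ops/s), Cove→Machine M4 (2317 ops/s), Summit→Machine M3 (2399 ops/s) — total 1252+2317+2399 = 5968 ops/s.
Row-greedy (each tenant in turn takes its best remaining instance) gives 5394 ops/s, worse by 574.

Maximum total: 5968 ops/s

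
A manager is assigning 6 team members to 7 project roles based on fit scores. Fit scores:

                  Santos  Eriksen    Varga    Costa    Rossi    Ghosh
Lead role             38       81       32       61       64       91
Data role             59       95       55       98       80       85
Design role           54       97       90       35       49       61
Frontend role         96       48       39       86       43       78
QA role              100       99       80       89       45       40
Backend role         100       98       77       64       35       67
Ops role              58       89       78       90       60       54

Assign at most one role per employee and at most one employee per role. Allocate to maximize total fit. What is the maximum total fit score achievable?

Treat this as an assignment problem: match each employee to one role.
Optimal: Santos→Backend role (100 pts), Eriksen→QA role (99 pts), Varga→Design role (90 pts), Costa→Ops role (90 pts), Rossi→Data role (80 pts), Ghosh→Lead role (91 pts) — total 100+99+90+90+80+91 = 550 pts.

Maximum total: 550 pts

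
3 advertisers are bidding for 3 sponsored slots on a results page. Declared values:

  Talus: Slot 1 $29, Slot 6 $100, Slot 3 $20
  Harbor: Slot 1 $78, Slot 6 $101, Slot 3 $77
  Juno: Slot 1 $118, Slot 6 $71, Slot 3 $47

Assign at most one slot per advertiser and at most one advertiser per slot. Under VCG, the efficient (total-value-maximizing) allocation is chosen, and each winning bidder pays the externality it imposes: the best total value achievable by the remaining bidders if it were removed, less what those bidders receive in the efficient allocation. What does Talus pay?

Efficient allocation: Talus→Slot 6 ($100), Harbor→Slot 3 ($77), Juno→Slot 1 ($118); total welfare W = $295.
Talus receives Slot 6 at value $100, so the others get W − 100 = $195.
Without Talus: best allocation of the remaining 2 bidders over all 3 slots is Harbor→Slot 6 ($101), Juno→Slot 1 ($118), total $219.
VCG payment = (others' best without Talus) − (others' welfare with Talus) = 219 − 195 = $24.

Talus pays $24.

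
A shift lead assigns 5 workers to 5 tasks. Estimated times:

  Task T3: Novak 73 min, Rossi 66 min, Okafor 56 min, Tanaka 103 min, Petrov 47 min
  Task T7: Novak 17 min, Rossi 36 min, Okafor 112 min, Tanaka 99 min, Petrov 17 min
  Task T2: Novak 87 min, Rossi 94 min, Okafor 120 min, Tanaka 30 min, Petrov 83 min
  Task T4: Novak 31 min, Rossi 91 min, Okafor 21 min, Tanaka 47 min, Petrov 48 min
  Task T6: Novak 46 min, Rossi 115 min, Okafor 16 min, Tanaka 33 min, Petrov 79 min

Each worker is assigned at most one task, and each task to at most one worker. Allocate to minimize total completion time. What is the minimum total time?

This is a one-to-one assignment (minimum-cost bipartite matching).
Optimal: Novak→Task T4 (31 min), Rossi→Task T3 (66 min), Okafor→Task T6 (16 min), Tanaka→Task T2 (30 min), Petrov→Task T7 (17 min) — total 31+66+16+30+17 = 160 min.
Swapping Novak↔Okafor (Novak→Task T6 46 min, Okafor→Task T4 21 min) adds 20.
No other one-to-one assignment undercuts 160 min.

Min total: 160 min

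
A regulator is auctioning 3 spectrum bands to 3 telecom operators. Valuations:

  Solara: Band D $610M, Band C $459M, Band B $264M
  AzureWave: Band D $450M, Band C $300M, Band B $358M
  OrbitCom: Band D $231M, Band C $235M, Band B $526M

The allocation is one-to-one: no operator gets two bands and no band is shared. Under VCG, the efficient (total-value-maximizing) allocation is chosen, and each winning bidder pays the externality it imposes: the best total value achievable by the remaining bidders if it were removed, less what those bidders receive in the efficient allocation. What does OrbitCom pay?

Efficient allocation: Solara→Band D ($610M), AzureWave→Band C ($300M), OrbitCom→Band B ($526M); total welfare W = $1436M.
OrbitCom receives Band B at value $526M, so the others get W − 526 = $910M.
Without OrbitCom: best allocation of the remaining 2 bidders over all 3 bands is Solara→Band D ($610M), AzureWave→Band B ($358M), total $968M.
VCG payment = (others' best without OrbitCom) − (others' welfare with OrbitCom) = 968 − 910 = $58M.

OrbitCom pays $58M.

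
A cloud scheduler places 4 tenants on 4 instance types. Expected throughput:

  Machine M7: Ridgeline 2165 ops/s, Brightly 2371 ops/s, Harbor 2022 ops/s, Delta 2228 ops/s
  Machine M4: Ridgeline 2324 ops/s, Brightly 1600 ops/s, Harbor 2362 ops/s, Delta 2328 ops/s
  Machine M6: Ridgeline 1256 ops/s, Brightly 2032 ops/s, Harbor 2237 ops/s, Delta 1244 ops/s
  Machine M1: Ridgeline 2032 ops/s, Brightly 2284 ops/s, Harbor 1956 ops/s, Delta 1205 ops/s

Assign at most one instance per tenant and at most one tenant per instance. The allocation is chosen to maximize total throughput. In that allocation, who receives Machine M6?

This is the linear assignment problem.
Optimal: Ridgeline→Machine M4 (2324 ops/s), Brightly→Machine M1 (2284 ops/s), Harbor→Machine M6 (2237 ops/s), Delta→Machine M7 (2228 ops/s) — total 2324+2284+2237+2228 = 9073 ops/s.
Max-entry greedy (repeatedly take the single best remaining cell) gives 8009 ops/s, worse by 1064.
Harbor's own top instance is Machine M4 (2362 ops/s), but forcing Harbor→Machine M4 and reassigning the rest optimally gives only 8654 ops/s — worse by 419.

Harbor receives Machine M6.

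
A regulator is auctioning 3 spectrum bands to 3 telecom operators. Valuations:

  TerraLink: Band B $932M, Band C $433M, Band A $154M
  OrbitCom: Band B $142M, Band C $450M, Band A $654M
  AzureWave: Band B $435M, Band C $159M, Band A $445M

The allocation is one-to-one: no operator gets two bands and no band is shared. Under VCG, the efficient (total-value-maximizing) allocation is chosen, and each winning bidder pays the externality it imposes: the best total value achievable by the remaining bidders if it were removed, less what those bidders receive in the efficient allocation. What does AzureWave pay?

AzureWave pays $204M.

Efficient allocation: TerraLink→Band B ($932M), OrbitCom→Band C ($450M), AzureWave→Band A ($445M); total welfare W = $1827M.
AzureWave receives Band A at value $445M, so the others get W − 445 = $1382M.
Without AzureWave: best allocation of the remaining 2 bidders over all 3 bands is TerraLink→Band B ($932M), OrbitCom→Band A ($654M), total $1586M.
VCG payment = (others' best without AzureWave) − (others' welfare with AzureWave) = 1586 − 1382 = $204M.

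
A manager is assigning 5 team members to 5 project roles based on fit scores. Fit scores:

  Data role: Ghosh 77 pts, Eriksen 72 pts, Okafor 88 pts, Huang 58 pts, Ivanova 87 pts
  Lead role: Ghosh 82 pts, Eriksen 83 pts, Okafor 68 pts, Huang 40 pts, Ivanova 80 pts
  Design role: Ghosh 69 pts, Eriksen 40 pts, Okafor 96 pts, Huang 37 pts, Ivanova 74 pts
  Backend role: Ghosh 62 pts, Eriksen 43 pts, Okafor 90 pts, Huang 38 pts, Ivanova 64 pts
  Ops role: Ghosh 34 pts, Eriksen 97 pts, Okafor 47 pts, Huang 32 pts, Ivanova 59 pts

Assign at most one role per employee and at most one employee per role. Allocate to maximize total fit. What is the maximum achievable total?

Max total: 401 pts

Optimal: Ghosh→Lead role (82 pts), Eriksen→Ops role (97 pts), Okafor→Backend role (90 pts), Huang→Data role (58 pts), Ivanova→Design role (74 pts) — total 82+97+90+58+74 = 401 pts.
Max-entry greedy (repeatedly take the single best remaining cell) gives 400 pts, worse by 1.
Checked against all permutations: 401 pts is optimal.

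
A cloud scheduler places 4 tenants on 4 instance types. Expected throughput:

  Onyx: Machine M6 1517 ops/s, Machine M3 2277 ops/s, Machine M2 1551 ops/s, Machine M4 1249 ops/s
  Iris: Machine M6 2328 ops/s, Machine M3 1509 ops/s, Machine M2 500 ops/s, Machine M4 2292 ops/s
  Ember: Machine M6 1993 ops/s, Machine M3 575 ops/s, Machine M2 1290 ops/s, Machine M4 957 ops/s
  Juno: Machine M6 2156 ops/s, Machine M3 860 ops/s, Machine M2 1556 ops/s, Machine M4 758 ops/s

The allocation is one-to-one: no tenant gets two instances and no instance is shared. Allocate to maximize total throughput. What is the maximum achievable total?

Max total: 8118 ops/s

Optimal: Onyx→Machine M3 (2277 ops/s), Iris→Machine M4 (2292 ops/s), Ember→Machine M6 (1993 ops/s), Juno→Machine M2 (1556 ops/s) — total 2277+2292+1993+1556 = 8118 ops/s.
Max-entry greedy (repeatedly take the single best remaining cell) gives 7118 ops/s, worse by 1000.
Swapping Ember↔Iris (Ember→Machine M4 957 ops/s, Iris→Machine M6 2328 ops/s) loses 1000.
Checked against all permutations: 8118 ops/s is optimal.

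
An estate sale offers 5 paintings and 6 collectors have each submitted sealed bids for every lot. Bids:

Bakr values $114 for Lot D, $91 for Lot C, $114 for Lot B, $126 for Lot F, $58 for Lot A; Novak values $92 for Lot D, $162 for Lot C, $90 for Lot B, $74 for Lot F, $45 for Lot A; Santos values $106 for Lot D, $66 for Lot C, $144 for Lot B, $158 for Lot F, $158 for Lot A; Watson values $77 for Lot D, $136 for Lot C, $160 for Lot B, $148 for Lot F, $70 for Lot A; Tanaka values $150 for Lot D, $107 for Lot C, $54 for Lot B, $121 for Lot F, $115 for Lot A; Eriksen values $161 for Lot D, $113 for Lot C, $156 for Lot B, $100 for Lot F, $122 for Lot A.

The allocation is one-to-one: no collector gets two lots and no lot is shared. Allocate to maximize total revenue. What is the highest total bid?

Maximum total: $774

Optimal: Tanaka→Lot D ($150), Novak→Lot C ($162), Eriksen→Lot B ($156), Watson→Lot F ($148), Santos→Lot A ($158) — total 150+162+156+148+158 = $774.
Row-greedy (each collector in turn takes its best remaining lot) gives $756, worse by 18.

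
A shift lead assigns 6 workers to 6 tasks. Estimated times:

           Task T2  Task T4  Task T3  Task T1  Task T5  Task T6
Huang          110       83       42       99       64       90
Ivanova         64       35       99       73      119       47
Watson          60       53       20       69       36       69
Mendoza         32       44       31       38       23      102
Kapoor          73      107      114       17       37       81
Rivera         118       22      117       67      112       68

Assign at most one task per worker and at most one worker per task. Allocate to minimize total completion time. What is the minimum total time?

Treat this as an assignment problem: match each worker to one task.
Optimal: Huang→Task T3 (42 min), Ivanova→Task T6 (47 min), Watson→Task T5 (36 min), Mendoza→Task T2 (32 min), Kapoor→Task T1 (17 min), Rivera→Task T4 (22 min) — total 42+47+36+32+17+22 = 196 min.
Next-best assignment: Huang→Task T5, Ivanova→Task T6, Watson→Task T3, Mendoza→Task T2, Kapoor→Task T1, Rivera→Task T4 = 202 min.
Every other assignment is strictly worse.

Minimum total: 196 min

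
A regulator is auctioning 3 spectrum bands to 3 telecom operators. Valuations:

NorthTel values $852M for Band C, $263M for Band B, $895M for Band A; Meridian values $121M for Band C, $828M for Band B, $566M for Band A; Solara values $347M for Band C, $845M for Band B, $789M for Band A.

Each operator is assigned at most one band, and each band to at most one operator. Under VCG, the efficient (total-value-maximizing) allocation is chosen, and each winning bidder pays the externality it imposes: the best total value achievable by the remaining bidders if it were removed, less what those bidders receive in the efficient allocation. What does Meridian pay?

Efficient allocation: NorthTel→Band C ($852M), Meridian→Band B ($828M), Solara→Band A ($789M); total welfare W = $2469M.
Meridian receives Band B at value $828M, so the others get W − 828 = $1641M.
Without Meridian: best allocation of the remaining 2 bidders over all 3 bands is NorthTel→Band A ($895M), Solara→Band B ($845M), total $1740M.
VCG payment = (others' best without Meridian) − (others' welfare with Meridian) = 1740 − 1641 = $99M.

Meridian pays $99M.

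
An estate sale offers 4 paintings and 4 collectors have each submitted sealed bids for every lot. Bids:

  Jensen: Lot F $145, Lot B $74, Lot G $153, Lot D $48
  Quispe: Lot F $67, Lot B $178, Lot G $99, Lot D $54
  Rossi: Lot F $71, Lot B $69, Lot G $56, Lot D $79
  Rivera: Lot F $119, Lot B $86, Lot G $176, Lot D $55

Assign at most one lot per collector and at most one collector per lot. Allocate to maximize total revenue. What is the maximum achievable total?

Optimal: Jensen→Lot F ($145), Quispe→Lot B ($178), Rossi→Lot D ($79), Rivera→Lot G ($176) — total 145+178+79+176 = $578.
Row-greedy (each collector in turn takes its best remaining lot) gives $529, worse by 49.
Next-best assignment: Jensen→Lot G, Quispe→Lot B, Rossi→Lot D, Rivera→Lot F = $529.
Swapping Jensen↔Rivera (Jensen→Lot G $153, Rivera→Lot F $119) loses 49.

Maximum total: $578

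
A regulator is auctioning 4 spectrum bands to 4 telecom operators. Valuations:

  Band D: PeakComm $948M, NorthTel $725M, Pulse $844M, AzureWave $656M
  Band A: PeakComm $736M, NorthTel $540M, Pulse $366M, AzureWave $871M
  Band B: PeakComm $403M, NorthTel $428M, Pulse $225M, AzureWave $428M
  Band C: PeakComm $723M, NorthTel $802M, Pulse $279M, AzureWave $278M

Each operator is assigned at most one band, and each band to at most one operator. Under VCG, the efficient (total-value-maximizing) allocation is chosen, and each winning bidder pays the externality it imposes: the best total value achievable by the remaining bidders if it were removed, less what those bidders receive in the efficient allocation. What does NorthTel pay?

NorthTel pays $320M.

Efficient allocation: PeakComm→Band B ($403M), NorthTel→Band C ($802M), Pulse→Band D ($844M), AzureWave→Band A ($871M); total welfare W = $2920M.
NorthTel receives Band C at value $802M, so the others get W − 802 = $2118M.
Without NorthTel: best allocation of the remaining 3 bidders over all 4 bands is PeakComm→Band C ($723M), Pulse→Band D ($844M), AzureWave→Band A ($871M), total $2438M.
VCG payment = (others' best without NorthTel) − (others' welfare with NorthTel) = 2438 − 2118 = $320M.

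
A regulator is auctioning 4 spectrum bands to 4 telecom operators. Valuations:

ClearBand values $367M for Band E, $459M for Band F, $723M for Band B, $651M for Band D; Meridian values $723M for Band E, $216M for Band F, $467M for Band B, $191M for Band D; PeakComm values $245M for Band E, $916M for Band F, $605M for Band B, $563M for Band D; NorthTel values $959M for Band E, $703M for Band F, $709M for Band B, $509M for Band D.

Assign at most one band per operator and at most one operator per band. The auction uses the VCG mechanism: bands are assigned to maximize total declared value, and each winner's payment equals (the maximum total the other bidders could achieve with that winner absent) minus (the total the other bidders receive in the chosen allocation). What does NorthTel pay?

NorthTel pays $72M.

Efficient allocation: ClearBand→Band D ($651M), Meridian→Band E ($723M), PeakComm→Band F ($916M), NorthTel→Band B ($709M); total welfare W = $2999M.
NorthTel receives Band B at value $709M, so the others get W − 709 = $2290M.
Without NorthTel: best allocation of the remaining 3 bidders over all 4 bands is ClearBand→Band B ($723M), Meridian→Band E ($723M), PeakComm→Band F ($916M), total $2362M.
VCG payment = (others' best without NorthTel) − (others' welfare with NorthTel) = 2362 − 2290 = $72M.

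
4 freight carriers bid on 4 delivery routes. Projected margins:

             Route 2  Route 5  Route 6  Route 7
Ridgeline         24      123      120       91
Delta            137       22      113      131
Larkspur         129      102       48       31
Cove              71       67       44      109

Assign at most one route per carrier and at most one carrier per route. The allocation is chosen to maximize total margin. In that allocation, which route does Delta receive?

This is a one-to-one assignment (maximum-weight bipartite matching).
Optimal: Ridgeline→Route 5 ($123k), Delta→Route 6 ($113k), Larkspur→Route 2 ($129k), Cove→Route 7 ($109k) — total 123+113+129+109 = $474k.
Next-best assignment: Ridgeline→Route 6, Delta→Route 2, Larkspur→Route 5, Cove→Route 7 = $468k.
No other one-to-one assignment exceeds $474k.
Delta's own top route is Route 2 ($137k), but forcing Delta→Route 2 and reassigning the rest optimally gives only $468k — worse by 6.

Delta receives Route 6.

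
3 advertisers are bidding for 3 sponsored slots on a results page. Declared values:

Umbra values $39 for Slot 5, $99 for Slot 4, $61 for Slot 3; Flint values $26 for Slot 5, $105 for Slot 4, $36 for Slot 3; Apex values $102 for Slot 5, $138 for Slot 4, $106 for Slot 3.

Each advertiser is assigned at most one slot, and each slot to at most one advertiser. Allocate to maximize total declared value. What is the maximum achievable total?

Max total: $268

Optimal: Umbra→Slot 3 ($61), Flint→Slot 4 ($105), Apex→Slot 5 ($102) — total 61+105+102 = $268.
Row-greedy (each advertiser in turn takes its best remaining slot) gives $237, worse by 31.
Swapping Umbra↔Flint (Umbra→Slot 4 $99, Flint→Slot 3 $36) loses 31.
No other one-to-one assignment exceeds $268.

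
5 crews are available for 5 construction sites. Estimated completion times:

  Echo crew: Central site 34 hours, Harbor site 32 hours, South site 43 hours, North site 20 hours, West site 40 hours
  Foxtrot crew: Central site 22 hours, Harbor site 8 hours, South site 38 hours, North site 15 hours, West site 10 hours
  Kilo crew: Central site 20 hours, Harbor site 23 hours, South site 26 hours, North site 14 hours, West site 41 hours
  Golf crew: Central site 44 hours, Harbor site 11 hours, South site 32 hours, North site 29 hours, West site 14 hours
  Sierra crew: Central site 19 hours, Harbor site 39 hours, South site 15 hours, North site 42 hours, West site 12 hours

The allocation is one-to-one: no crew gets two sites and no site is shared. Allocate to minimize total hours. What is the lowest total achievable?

Optimal: Echo crew→North site (20 hours), Foxtrot crew→West site (10 hours), Kilo crew→Central site (20 hours), Golf crew→Harbor site (11 hours), Sierra crew→South site (15 hours) — total 20+10+20+11+15 = 76 hours.
Every other assignment is strictly worse.

Min total: 76 hours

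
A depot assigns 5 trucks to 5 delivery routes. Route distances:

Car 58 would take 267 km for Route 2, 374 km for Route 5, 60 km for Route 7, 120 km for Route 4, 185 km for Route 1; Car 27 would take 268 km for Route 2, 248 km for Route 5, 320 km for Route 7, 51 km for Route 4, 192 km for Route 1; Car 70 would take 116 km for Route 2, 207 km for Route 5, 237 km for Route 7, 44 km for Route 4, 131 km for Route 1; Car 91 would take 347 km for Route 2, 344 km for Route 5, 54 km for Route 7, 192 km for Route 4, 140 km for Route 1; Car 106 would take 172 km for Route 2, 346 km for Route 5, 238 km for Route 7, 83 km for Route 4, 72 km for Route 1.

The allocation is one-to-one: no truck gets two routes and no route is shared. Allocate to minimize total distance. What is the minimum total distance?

Min total: 610 km

Treat this as an assignment problem: match each truck to one route.
Optimal: Car 58→Route 4 (120 km), Car 27→Route 5 (248 km), Car 70→Route 2 (116 km), Car 91→Route 7 (54 km), Car 106→Route 1 (72 km) — total 120+248+116+54+72 = 610 km.
Row-greedy (each truck in turn takes its cheapest remaining route) gives 713 km, worse by 103.
Checked against all permutations: 610 km is optimal.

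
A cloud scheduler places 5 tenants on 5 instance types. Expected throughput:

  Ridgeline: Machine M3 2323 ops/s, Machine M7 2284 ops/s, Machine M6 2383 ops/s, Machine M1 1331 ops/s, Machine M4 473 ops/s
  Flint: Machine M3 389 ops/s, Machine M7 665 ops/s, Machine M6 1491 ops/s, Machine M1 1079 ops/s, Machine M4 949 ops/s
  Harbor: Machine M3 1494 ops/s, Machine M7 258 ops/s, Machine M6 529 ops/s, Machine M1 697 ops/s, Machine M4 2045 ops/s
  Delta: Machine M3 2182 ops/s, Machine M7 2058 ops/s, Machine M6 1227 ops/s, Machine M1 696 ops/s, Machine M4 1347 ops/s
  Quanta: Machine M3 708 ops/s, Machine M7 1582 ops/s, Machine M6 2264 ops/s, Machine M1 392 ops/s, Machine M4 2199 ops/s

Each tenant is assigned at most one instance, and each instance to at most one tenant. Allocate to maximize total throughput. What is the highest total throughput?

Optimal: Ridgeline→Machine M7 (2284 ops/s), Flint→Machine M1 (1079 ops/s), Harbor→Machine M4 (2045 ops/s), Delta→Machine M3 (2182 ops/s), Quanta→Machine M6 (2264 ops/s) — total 2284+1079+2045+2182+2264 = 9854 ops/s.
Every other assignment is strictly worse.

Max total: 9854 ops/s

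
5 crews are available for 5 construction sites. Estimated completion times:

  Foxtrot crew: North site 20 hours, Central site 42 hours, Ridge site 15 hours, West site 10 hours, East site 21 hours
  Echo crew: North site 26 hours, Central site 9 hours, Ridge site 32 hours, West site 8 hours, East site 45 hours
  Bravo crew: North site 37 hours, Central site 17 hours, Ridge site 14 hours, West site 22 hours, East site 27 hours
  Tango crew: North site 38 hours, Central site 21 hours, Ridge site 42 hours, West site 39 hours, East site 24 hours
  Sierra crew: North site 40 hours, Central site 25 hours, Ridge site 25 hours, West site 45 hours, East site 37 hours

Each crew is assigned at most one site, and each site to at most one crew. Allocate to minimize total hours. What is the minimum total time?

Minimum total: 91 hours

Optimal: Foxtrot crew→North site (20 hours), Echo crew→West site (8 hours), Bravo crew→Ridge site (14 hours), Tango crew→East site (24 hours), Sierra crew→Central site (25 hours) — total 20+8+14+24+25 = 91 hours.
Min-entry greedy (repeatedly take the single cheapest remaining cell) gives 100 hours, worse by 9.
Next-best assignment: Foxtrot crew→North site, Echo crew→West site, Bravo crew→Central site, Tango crew→East site, Sierra crew→Ridge site = 94 hours.
Swapping Bravo crew↔Foxtrot crew (Bravo crew→North site 37 hours, Foxtrot crew→Ridge site 15 hours) adds 18.
Every other assignment is strictly worse.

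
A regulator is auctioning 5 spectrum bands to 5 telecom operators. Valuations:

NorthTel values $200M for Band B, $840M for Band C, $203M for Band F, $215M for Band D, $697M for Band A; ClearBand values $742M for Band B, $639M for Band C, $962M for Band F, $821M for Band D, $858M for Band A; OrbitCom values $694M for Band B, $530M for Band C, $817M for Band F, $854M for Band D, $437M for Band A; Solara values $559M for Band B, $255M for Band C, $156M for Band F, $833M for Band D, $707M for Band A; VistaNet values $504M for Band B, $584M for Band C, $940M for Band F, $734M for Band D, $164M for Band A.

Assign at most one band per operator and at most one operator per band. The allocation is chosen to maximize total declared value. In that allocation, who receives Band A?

Optimal: NorthTel→Band C ($840M), ClearBand→Band A ($858M), OrbitCom→Band B ($694M), Solara→Band D ($833M), VistaNet→Band F ($940M) — total 840+858+694+833+940 = $4165M.
Swapping OrbitCom↔ClearBand (OrbitCom→Band A $437M, ClearBand→Band B $742M) loses 373.
Every other assignment is strictly worse.
ClearBand's own top band is Band F ($962M), but forcing ClearBand→Band F and reassigning the rest optimally gives only $3937M — worse by 228.

ClearBand receives Band A.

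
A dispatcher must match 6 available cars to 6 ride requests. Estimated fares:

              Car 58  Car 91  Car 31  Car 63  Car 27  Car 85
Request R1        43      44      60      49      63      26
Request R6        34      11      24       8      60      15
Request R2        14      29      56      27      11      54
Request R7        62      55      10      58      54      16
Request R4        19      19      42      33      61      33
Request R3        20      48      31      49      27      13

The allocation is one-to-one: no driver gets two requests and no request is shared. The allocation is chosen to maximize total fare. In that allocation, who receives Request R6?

Optimal: Car 58→Request R7 ($62), Car 91→Request R3 ($48), Car 31→Request R1 ($60), Car 63→Request R4 ($33), Car 27→Request R6 ($60), Car 85→Request R2 ($54) — total 62+48+60+33+60+54 = $317.
Max-entry greedy (repeatedly take the single best remaining cell) gives $274, worse by 43.
Car 27's own top request is Request R1 ($63), but forcing Car 27→Request R1 and reassigning the rest optimally gives only $299 — worse by 18.

Car 27 receives Request R6.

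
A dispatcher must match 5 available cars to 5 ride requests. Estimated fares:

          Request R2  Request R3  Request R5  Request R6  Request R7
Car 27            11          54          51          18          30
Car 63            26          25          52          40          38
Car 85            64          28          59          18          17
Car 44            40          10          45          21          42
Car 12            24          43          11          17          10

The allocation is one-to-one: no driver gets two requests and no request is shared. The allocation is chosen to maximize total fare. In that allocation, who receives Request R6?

Optimal: Car 27→Request R5 ($51), Car 63→Request R6 ($40), Car 85→Request R2 ($64), Car 44→Request R7 ($42), Car 12→Request R3 ($43) — total 51+40+64+42+43 = $240.
Column-greedy (each request in turn goes to its best remaining driver) gives $201, worse by 39.
Next-best assignment: Car 27→Request R3, Car 63→Request R5, Car 85→Request R2, Car 44→Request R7, Car 12→Request R6 = $229.
Every other assignment is strictly worse.
Car 63's own top request is Request R5 ($52), but forcing Car 63→Request R5 and reassigning the rest optimally gives only $229 — worse by 11.

Car 63 receives Request R6.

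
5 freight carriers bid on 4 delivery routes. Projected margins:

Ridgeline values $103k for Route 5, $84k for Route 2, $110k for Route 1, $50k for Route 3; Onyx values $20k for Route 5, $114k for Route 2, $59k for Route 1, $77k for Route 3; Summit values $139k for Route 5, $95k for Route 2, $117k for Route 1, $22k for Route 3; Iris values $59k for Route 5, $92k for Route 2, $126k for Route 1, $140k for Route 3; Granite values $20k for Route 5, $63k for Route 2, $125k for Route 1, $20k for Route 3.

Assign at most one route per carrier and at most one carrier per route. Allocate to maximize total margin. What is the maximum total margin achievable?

This is a one-to-one assignment (maximum-weight bipartite matching).
Optimal: Summit→Route 5 ($139k), Onyx→Route 2 ($114k), Granite→Route 1 ($125k), Iris→Route 3 ($140k) — total 139+114+125+140 = $518k.
Column-greedy (each route in turn goes to its best remaining carrier) gives $429k, worse by 89.
Swapping Onyx↔Iris (Onyx→Route 3 $77k, Iris→Route 2 $92k) loses 85.
Every other assignment is strictly worse.

Maximum total: $518k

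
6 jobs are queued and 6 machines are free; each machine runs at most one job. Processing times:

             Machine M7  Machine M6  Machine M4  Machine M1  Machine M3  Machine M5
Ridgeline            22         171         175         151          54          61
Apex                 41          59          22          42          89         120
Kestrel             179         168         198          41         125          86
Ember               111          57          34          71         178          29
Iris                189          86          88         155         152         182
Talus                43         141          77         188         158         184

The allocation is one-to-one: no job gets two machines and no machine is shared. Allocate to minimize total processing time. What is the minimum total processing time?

Minimum total: 275 min

This is the linear assignment problem.
Optimal: Ridgeline→Machine M3 (54 min), Apex→Machine M4 (22 min), Kestrel→Machine M1 (41 min), Ember→Machine M5 (29 min), Iris→Machine M6 (86 min), Talus→Machine M7 (43 min) — total 54+22+41+29+86+43 = 275 min.
Column-greedy (each machine in turn goes to its cheapest remaining job) gives 478 min, worse by 203.
Every other assignment is strictly worse.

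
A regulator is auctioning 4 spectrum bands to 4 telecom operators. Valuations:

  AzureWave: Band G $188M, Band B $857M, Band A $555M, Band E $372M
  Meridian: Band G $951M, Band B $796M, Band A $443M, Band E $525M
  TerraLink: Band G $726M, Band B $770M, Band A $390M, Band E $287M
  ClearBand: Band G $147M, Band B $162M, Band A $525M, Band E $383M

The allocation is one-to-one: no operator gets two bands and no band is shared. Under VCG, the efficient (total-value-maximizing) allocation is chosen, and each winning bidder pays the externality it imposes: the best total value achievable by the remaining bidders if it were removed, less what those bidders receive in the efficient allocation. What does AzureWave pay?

Efficient allocation: AzureWave→Band A ($555M), Meridian→Band G ($951M), TerraLink→Band B ($770M), ClearBand→Band E ($383M); total welfare W = $2659M.
AzureWave receives Band A at value $555M, so the others get W − 555 = $2104M.
Without AzureWave: best allocation of the remaining 3 bidders over all 4 bands is Meridian→Band G ($951M), TerraLink→Band B ($770M), ClearBand→Band A ($525M), total $2246M.
VCG payment = (others' best without AzureWave) − (others' welfare with AzureWave) = 2246 − 2104 = $142M.

AzureWave pays $142M.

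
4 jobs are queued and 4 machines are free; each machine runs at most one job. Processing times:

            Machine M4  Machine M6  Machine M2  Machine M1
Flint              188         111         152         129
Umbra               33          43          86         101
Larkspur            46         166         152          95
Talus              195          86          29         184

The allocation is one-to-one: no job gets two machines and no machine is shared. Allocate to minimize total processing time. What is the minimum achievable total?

Min total: 247 min

Optimal: Flint→Machine M1 (129 min), Umbra→Machine M6 (43 min), Larkspur→Machine M4 (46 min), Talus→Machine M2 (29 min) — total 129+43+46+29 = 247 min.
Column-greedy (each machine in turn goes to its cheapest remaining job) gives 366 min, worse by 119.
Swapping Umbra↔Talus (Umbra→Machine M2 86 min, Talus→Machine M6 86 min) adds 100.
No other one-to-one assignment undercuts 247 min.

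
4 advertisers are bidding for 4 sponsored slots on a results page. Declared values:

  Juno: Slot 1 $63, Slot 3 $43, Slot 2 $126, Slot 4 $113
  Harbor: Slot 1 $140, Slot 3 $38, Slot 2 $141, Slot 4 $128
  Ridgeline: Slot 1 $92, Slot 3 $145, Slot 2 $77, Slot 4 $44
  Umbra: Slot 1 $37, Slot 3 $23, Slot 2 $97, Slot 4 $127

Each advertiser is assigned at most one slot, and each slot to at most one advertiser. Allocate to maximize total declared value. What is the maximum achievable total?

This is the linear assignment problem.
Optimal: Juno→Slot 2 ($126), Harbor→Slot 1 ($140), Ridgeline→Slot 3 ($145), Umbra→Slot 4 ($127) — total 126+140+145+127 = $538.
Next-best assignment: Juno→Slot 4, Harbor→Slot 1, Ridgeline→Slot 3, Umbra→Slot 2 = $495.
Swapping Juno↔Umbra (Juno→Slot 4 $113, Umbra→Slot 2 $97) loses 43.
No other one-to-one assignment exceeds $538.

Max total: $538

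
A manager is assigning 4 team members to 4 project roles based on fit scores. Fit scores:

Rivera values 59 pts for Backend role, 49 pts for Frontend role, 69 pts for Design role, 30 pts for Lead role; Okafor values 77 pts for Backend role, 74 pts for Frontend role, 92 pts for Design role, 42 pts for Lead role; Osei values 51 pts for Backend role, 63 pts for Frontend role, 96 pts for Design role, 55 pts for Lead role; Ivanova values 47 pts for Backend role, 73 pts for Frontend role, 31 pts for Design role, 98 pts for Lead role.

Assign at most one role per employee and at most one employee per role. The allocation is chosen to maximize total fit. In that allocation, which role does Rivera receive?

Optimal: Rivera→Backend role (59 pts), Okafor→Frontend role (74 pts), Osei→Design role (96 pts), Ivanova→Lead role (98 pts) — total 59+74+96+98 = 327 pts.
Max-entry greedy (repeatedly take the single best remaining cell) gives 320 pts, worse by 7.
Checked against all permutations: 327 pts is optimal.
Rivera's own top role is Design role (69 pts), but forcing Rivera→Design role and reassigning the rest optimally gives only 307 pts — worse by 20.

Rivera receives Backend role.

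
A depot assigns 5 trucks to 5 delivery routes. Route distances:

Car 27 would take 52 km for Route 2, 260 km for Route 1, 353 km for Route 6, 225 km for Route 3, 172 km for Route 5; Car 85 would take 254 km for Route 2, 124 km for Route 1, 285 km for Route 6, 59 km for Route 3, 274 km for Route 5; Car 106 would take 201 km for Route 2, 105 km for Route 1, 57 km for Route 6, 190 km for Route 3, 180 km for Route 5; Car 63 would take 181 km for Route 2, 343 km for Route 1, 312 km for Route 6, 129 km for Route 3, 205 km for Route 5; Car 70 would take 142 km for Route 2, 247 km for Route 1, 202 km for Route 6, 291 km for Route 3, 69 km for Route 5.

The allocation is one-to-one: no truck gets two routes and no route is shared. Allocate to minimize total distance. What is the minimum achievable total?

Min total: 431 km

Optimal: Car 27→Route 2 (52 km), Car 85→Route 1 (124 km), Car 106→Route 6 (57 km), Car 63→Route 3 (129 km), Car 70→Route 5 (69 km) — total 52+124+57+129+69 = 431 km.
Min-entry greedy (repeatedly take the single cheapest remaining cell) gives 580 km, worse by 149.
Every other assignment is strictly worse.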